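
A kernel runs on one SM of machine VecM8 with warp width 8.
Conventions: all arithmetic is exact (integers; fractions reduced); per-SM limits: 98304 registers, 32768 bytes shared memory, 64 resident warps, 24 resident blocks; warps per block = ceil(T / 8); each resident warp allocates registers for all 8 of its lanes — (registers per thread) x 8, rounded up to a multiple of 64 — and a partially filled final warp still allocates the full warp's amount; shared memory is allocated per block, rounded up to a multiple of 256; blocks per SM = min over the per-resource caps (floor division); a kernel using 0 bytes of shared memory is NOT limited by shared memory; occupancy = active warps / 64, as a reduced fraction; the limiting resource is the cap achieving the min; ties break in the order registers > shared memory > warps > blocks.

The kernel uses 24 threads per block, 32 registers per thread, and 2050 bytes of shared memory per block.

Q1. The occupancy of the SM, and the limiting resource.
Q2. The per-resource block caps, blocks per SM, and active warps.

Answer: occupancy 21/32, limited by shared memory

registers: 128 blocks
shared memory: 14 blocks
warps: 21 blocks
blocks: 24 blocks

Answer: 14 blocks, 42 active warps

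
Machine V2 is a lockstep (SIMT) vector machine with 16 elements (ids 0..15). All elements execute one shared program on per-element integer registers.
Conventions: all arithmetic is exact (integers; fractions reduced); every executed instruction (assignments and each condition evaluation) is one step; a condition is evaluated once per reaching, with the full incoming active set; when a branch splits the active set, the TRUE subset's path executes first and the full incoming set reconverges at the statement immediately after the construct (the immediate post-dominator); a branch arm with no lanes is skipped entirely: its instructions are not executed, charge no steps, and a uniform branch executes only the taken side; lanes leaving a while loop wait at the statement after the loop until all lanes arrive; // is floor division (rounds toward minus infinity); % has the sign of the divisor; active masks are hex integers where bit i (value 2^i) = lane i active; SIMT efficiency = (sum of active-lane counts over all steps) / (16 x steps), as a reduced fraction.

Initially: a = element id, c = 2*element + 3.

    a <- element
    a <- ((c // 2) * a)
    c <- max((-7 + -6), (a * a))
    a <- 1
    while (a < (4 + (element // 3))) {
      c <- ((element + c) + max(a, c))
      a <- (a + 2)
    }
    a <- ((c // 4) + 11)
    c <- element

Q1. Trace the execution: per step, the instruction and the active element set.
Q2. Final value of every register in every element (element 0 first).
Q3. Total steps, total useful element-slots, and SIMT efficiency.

step 0: a <- element                 0xffff
step 1: a <- ((c // 2) * a)          0xffff
step 2: c <- max((-7 + -6), (a * a)) 0xffff
step 3: a <- 1                       0xffff
step 4: eval (a < (4 + (element // 3))) 0xffff
step 5: c <- ((element + c) + max(a, c)) 0xffff
step 6: a <- (a + 2)                 0xffff
step 7: eval (a < (4 + (element // 3))) 0xffff
step 8: c <- ((element + c) + max(a, c)) 0xffff
step 9: a <- (a + 2)                 0xffff
step 10: eval (a < (4 + (element // 3))) 0xffff
step 11: c <- ((element + c) + max(a, c)) 0xffc0
step 12: a <- (a + 2)                 0xffc0
step 13: eval (a < (4 + (element // 3))) 0xffc0
step 14: c <- ((element + c) + max(a, c)) 0xf000
step 15: a <- (a + 2)                 0xf000
step 16: eval (a < (4 + (element // 3))) 0xf000
step 17: a <- ((c // 4) + 11)         0xffff
step 18: c <- element                 0xffff

Answer: 19 steps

a: 12,15,48,157,414,914,3549,6295,10393,16226,24228,34878,97400,132555,176463,230467
c: 0,1,2,3,4,5,6,7,8,9,10,11,12,13,14,15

steps = 19; useful = 250; efficiency = 250/304 = 125/152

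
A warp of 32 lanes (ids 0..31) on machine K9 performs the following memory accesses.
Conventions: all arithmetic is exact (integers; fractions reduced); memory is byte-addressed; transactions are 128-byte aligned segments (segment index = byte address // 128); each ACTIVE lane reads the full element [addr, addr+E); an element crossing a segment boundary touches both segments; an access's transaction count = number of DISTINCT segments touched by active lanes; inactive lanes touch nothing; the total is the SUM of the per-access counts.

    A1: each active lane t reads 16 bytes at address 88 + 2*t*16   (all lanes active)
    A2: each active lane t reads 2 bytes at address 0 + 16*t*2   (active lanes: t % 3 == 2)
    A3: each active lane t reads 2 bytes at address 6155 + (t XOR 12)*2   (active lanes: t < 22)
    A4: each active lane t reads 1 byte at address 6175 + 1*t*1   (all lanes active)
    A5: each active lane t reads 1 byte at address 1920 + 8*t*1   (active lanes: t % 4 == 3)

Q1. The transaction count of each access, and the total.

A1: 9 transactions
A2: 8 transactions
A3: 1 transaction
A4: 1 transaction
A5: 2 transactions

Answer: 9,8,1,1,2; total 21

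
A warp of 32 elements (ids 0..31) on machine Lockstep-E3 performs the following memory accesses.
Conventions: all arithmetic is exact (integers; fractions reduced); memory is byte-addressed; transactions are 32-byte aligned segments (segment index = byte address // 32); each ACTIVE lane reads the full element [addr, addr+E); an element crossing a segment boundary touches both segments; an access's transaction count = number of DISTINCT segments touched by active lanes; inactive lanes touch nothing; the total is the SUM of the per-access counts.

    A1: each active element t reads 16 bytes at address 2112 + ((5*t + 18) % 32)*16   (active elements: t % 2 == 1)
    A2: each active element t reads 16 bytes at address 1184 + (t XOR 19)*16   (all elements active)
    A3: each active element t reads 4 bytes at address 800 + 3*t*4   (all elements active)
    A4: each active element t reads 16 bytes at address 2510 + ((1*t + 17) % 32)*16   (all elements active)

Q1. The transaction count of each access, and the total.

A1: 16 transactions
A2: 16 transactions
A3: 12 transactions
A4: 17 transactions

Answer: 16,16,12,17; total 61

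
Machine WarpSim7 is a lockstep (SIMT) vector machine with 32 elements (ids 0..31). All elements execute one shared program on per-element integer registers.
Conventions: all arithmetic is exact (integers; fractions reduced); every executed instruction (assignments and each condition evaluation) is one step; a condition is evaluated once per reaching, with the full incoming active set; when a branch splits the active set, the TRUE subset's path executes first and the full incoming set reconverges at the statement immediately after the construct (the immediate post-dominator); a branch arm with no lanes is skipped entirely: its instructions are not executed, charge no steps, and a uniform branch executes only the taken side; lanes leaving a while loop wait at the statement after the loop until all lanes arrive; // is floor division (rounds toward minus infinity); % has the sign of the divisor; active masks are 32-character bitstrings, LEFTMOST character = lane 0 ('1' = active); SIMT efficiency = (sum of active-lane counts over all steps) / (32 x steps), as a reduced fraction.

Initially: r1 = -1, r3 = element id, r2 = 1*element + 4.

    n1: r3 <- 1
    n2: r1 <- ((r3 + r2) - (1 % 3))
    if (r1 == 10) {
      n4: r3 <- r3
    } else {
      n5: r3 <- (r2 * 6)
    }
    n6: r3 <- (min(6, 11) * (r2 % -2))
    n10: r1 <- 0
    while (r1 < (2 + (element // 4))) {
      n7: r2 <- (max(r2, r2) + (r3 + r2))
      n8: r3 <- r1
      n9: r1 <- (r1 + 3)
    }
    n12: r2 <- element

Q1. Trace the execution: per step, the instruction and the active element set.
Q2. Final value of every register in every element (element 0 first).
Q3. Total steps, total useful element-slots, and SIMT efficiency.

step 0: r3 <- 1                      11111111111111111111111111111111
step 1: r1 <- ((r3 + r2) - (1 % 3))  11111111111111111111111111111111
step 2: eval (r1 == 10)              11111111111111111111111111111111
step 3: r3 <- r3                     00000010000000000000000000000000
step 4: r3 <- (r2 * 6)               11111101111111111111111111111111
step 5: r3 <- (min(6, 11) * (r2 % -2)) 11111111111111111111111111111111
step 6: r1 <- 0                      11111111111111111111111111111111
step 7: eval (r1 < (2 + (element // 4))) 11111111111111111111111111111111
step 8: r2 <- (max(r2, r2) + (r3 + r2)) 11111111111111111111111111111111
step 9: r3 <- r1                     11111111111111111111111111111111
step 10: r1 <- (r1 + 3)               11111111111111111111111111111111
step 11: eval (r1 < (2 + (element // 4))) 11111111111111111111111111111111
step 12: r2 <- (max(r2, r2) + (r3 + r2)) 00000000111111111111111111111111
step 13: r3 <- r1                     00000000111111111111111111111111
step 14: r1 <- (r1 + 3)               00000000111111111111111111111111
step 15: eval (r1 < (2 + (element // 4))) 00000000111111111111111111111111
step 16: r2 <- (max(r2, r2) + (r3 + r2)) 00000000000000000000111111111111
step 17: r3 <- r1                     00000000000000000000111111111111
step 18: r1 <- (r1 + 3)               00000000000000000000111111111111
step 19: eval (r1 < (2 + (element // 4))) 00000000000000000000111111111111
step 20: r2 <- element                11111111111111111111111111111111

Answer: 21 steps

r1: 3,3,3,3,3,3,3,3,6,6,6,6,6,6,6,6,6,6,6,6,9,9,9,9,9,9,9,9,9,9,9,9
r3: 0,0,0,0,0,0,0,0,3,3,3,3,3,3,3,3,3,3,3,3,6,6,6,6,6,6,6,6,6,6,6,6
r2: 0,1,2,3,4,5,6,7,8,9,10,11,12,13,14,15,16,17,18,19,20,21,22,23,24,25,26,27,28,29,30,31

steps = 21; useful = 528; efficiency = 528/672 = 11/14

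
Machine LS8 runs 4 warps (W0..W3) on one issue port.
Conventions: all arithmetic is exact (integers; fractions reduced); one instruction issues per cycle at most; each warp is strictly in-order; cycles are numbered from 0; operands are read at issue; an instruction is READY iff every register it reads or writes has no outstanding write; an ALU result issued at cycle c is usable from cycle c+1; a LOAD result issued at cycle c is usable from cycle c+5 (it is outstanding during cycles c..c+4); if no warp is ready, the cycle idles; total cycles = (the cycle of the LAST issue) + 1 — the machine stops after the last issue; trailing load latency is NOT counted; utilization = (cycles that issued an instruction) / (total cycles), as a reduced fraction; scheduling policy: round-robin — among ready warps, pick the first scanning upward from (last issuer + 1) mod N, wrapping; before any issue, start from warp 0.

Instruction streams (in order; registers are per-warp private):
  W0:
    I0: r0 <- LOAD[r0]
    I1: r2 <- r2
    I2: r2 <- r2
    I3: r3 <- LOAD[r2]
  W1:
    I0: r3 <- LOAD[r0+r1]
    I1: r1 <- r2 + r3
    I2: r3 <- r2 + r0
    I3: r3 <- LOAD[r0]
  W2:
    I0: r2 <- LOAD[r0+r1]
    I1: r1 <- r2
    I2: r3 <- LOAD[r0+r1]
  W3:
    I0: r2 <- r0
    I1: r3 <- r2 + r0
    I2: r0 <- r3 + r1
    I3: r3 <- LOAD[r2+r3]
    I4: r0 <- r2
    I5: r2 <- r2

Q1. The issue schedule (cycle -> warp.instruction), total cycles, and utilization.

cycle 0: W0.I0
cycle 1: W1.I0
cycle 2: W2.I0
cycle 3: W3.I0
cycle 4: W0.I1
cycle 5: W3.I1
cycle 6: W0.I2
cycle 7: W1.I1
cycle 8: W2.I1
cycle 9: W3.I2
cycle 10: W0.I3
cycle 11: W1.I2
cycle 12: W2.I2
cycle 13: W3.I3
cycle 14: W1.I3
cycle 15: W3.I4
cycle 16: W3.I5

Answer: 17 cycles, utilization 1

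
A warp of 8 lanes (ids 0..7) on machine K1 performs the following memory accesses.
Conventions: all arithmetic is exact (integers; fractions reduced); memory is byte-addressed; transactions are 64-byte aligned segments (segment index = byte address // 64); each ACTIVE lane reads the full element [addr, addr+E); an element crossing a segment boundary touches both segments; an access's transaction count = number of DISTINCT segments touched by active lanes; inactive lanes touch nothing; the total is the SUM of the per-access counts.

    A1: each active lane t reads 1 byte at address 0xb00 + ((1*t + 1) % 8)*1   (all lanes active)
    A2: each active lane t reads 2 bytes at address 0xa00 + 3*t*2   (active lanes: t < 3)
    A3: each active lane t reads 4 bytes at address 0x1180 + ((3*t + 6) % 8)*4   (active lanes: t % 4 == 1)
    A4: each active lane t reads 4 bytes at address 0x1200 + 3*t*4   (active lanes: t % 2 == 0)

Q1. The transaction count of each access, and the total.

A1: 1 transaction
A2: 1 transaction
A3: 1 transaction
A4: 2 transactions

Answer: 1,1,1,2; total 5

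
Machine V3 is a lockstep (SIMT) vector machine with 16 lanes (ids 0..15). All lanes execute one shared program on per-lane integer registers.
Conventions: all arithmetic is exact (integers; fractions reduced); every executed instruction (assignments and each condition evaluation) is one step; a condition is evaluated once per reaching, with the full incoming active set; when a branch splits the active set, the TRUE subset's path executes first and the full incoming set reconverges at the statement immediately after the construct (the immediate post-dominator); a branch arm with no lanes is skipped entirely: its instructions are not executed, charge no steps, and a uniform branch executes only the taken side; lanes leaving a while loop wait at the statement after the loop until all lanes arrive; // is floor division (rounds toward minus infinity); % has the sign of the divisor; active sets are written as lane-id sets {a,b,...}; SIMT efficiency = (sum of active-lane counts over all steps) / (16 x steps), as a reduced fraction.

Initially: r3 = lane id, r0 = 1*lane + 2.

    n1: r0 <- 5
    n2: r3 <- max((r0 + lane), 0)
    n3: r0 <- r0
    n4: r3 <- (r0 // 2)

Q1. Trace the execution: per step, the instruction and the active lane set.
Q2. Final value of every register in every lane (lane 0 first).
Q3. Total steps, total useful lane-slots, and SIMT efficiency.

step 0: r0 <- 5                      {0,1,2,3,4,5,6,7,8,9,10,11,12,13,14,15}
step 1: r3 <- max((r0 + lane), 0)    {0,1,2,3,4,5,6,7,8,9,10,11,12,13,14,15}
step 2: r0 <- r0                     {0,1,2,3,4,5,6,7,8,9,10,11,12,13,14,15}
step 3: r3 <- (r0 // 2)              {0,1,2,3,4,5,6,7,8,9,10,11,12,13,14,15}

Answer: 4 steps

r3: 2,2,2,2,2,2,2,2,2,2,2,2,2,2,2,2
r0: 5,5,5,5,5,5,5,5,5,5,5,5,5,5,5,5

steps = 4; useful = 64; efficiency = 64/64 = 1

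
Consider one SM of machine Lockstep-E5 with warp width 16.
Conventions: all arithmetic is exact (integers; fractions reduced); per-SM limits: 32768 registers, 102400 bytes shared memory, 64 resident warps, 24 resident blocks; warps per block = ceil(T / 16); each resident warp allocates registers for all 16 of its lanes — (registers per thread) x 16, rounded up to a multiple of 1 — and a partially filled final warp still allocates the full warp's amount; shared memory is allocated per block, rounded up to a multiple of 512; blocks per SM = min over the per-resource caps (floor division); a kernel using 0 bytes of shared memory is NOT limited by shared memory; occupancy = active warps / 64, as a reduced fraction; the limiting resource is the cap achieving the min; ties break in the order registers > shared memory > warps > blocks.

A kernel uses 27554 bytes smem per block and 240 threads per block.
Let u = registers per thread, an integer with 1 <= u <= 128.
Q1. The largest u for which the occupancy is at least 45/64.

Answer: u = 45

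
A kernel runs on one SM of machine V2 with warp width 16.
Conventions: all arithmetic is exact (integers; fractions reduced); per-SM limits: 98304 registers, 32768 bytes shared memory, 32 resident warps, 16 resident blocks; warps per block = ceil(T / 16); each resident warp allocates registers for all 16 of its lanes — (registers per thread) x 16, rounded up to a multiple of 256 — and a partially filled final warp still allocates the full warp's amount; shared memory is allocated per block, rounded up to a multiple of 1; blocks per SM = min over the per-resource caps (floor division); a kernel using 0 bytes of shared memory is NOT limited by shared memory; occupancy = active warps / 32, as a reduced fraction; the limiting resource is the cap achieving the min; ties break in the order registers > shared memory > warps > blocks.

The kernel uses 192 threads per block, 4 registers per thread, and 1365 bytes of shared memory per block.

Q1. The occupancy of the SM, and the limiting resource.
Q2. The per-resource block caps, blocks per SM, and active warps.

Answer: occupancy 3/4, limited by warps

registers: 32 blocks
shared memory: 24 blocks
warps: 2 blocks
blocks: 16 blocks

Answer: 2 blocks, 24 active warps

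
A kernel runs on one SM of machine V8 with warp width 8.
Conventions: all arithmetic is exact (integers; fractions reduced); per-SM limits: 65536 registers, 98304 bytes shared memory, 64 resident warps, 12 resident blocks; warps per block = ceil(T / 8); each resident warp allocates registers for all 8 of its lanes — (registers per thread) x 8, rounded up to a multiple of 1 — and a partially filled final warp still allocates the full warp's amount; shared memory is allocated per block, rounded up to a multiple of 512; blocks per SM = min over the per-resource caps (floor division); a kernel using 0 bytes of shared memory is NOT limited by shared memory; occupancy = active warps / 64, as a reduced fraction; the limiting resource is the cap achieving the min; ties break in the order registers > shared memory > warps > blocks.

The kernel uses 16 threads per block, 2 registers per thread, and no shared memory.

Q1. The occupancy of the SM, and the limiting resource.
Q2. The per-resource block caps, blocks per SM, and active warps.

Answer: occupancy 3/8, limited by blocks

registers: 2048 blocks
shared memory: no limit (kernel uses none)
warps: 32 blocks
blocks: 12 blocks

Answer: 12 blocks, 24 active warps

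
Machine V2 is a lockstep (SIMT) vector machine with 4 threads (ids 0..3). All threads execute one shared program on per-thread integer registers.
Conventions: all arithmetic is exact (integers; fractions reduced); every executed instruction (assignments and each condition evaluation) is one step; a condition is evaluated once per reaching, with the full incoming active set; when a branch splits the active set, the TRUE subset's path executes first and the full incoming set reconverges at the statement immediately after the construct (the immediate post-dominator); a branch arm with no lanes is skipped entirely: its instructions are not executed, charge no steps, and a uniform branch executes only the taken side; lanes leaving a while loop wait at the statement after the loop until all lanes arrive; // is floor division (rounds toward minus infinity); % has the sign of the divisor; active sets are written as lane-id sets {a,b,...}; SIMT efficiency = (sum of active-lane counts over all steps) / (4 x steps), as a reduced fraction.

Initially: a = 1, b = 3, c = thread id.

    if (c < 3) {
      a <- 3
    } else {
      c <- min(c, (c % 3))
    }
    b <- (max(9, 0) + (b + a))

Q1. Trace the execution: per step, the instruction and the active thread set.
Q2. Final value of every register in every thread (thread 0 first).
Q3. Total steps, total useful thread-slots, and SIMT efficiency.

step 0: eval (c < 3)                 {0,1,2,3}
step 1: a <- 3                       {0,1,2}
step 2: c <- min(c, (c % 3))         {3}
step 3: b <- (max(9, 0) + (b + a))   {0,1,2,3}

Answer: 4 steps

a: 3,3,3,1
b: 15,15,15,13
c: 0,1,2,0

steps = 4; useful = 12; efficiency = 12/16 = 3/4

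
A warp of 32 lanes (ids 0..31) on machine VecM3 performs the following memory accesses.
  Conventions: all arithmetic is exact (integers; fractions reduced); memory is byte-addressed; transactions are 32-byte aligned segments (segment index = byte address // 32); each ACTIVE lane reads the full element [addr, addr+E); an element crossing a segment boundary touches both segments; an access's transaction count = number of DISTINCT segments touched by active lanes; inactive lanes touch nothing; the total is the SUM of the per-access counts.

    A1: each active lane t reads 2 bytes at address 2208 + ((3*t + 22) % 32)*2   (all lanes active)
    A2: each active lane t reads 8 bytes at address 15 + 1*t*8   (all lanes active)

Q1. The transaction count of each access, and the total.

A1: 2 transactions
A2: 9 transactions

Answer: 2,9; total 11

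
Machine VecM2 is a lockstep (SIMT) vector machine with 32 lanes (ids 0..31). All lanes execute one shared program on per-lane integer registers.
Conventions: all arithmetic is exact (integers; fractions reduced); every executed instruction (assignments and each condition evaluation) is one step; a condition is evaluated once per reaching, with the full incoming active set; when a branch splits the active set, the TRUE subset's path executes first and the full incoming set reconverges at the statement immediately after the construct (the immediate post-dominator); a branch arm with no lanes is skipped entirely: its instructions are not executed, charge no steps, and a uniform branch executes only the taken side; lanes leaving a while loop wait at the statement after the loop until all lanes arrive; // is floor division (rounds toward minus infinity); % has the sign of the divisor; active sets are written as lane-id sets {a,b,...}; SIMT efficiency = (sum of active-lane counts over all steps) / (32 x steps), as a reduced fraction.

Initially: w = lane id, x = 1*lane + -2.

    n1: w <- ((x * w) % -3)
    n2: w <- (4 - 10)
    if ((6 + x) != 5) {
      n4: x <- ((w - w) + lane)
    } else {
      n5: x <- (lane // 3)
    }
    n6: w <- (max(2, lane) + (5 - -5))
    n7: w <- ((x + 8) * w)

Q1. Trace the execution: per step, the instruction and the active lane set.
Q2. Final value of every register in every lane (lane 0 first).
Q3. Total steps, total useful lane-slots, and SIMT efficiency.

step 0: w <- ((x * w) % -3)          {0,1,2,3,4,5,6,7,8,9,10,11,12,13,14,15,16,17,18,19,20,21,22,23,24,25,26,27,28,29,30,31}
step 1: w <- (4 - 10)                {0,1,2,3,4,5,6,7,8,9,10,11,12,13,14,15,16,17,18,19,20,21,22,23,24,25,26,27,28,29,30,31}
step 2: eval ((6 + x) != 5)          {0,1,2,3,4,5,6,7,8,9,10,11,12,13,14,15,16,17,18,19,20,21,22,23,24,25,26,27,28,29,30,31}
step 3: x <- ((w - w) + lane)        {0,2,3,4,5,6,7,8,9,10,11,12,13,14,15,16,17,18,19,20,21,22,23,24,25,26,27,28,29,30,31}
step 4: x <- (lane // 3)             {1}
step 5: w <- (max(2, lane) + (5 - -5)) {0,1,2,3,4,5,6,7,8,9,10,11,12,13,14,15,16,17,18,19,20,21,22,23,24,25,26,27,28,29,30,31}
step 6: w <- ((x + 8) * w)           {0,1,2,3,4,5,6,7,8,9,10,11,12,13,14,15,16,17,18,19,20,21,22,23,24,25,26,27,28,29,30,31}

Answer: 7 steps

w: 96,96,120,143,168,195,224,255,288,323,360,399,440,483,528,575,624,675,728,783,840,899,960,1023,1088,1155,1224,1295,1368,1443,1520,1599
x: 0,0,2,3,4,5,6,7,8,9,10,11,12,13,14,15,16,17,18,19,20,21,22,23,24,25,26,27,28,29,30,31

steps = 7; useful = 192; efficiency = 192/224 = 6/7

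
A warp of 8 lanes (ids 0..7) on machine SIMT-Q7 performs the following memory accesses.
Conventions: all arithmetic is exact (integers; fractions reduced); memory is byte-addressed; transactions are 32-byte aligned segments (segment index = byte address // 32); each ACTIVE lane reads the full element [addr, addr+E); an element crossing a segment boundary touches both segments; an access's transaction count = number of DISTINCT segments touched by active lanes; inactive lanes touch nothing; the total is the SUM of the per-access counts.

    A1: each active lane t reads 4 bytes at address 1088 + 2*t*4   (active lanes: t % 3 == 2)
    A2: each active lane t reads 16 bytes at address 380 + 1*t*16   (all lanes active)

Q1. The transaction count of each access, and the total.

A1: 2 transactions
A2: 5 transactions

Answer: 2,5; total 7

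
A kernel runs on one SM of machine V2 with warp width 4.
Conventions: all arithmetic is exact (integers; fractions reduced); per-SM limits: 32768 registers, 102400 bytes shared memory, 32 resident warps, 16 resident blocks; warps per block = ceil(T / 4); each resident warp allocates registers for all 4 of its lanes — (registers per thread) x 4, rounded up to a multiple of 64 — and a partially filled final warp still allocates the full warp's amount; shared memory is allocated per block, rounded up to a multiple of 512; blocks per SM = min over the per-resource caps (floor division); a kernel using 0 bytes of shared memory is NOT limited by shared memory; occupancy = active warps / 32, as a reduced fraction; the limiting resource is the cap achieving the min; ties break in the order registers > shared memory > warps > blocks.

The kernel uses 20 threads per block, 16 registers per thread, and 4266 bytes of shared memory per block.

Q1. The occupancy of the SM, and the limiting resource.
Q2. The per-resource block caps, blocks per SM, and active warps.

Answer: occupancy 15/16, limited by warps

registers: 102 blocks
shared memory: 22 blocks
warps: 6 blocks
blocks: 16 blocks

Answer: 6 blocks, 30 active warps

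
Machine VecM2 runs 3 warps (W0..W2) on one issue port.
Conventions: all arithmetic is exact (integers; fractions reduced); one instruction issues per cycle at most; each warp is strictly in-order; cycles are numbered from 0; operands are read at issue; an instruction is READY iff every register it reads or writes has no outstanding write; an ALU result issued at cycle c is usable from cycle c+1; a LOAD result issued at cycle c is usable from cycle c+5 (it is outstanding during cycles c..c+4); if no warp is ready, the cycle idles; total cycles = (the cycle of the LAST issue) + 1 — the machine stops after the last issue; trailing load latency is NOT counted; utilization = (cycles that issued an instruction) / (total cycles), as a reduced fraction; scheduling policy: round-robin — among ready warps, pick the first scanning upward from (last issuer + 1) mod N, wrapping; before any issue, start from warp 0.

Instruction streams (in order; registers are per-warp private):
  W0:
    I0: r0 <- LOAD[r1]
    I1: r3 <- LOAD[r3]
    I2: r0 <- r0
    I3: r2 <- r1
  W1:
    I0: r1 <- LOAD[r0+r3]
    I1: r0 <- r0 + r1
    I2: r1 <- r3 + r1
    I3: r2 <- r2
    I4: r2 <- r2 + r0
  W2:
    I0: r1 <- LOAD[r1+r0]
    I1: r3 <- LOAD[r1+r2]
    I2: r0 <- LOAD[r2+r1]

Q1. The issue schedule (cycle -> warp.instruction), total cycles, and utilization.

cycle 0: W0.I0
cycle 1: W1.I0
cycle 2: W2.I0
cycle 3: W0.I1
cycle 4: idle
cycle 5: W0.I2
cycle 6: W1.I1
cycle 7: W2.I1
cycle 8: W0.I3
cycle 9: W1.I2
cycle 10: W2.I2
cycle 11: W1.I3
cycle 12: W1.I4

Answer: 13 cycles, utilization 12/13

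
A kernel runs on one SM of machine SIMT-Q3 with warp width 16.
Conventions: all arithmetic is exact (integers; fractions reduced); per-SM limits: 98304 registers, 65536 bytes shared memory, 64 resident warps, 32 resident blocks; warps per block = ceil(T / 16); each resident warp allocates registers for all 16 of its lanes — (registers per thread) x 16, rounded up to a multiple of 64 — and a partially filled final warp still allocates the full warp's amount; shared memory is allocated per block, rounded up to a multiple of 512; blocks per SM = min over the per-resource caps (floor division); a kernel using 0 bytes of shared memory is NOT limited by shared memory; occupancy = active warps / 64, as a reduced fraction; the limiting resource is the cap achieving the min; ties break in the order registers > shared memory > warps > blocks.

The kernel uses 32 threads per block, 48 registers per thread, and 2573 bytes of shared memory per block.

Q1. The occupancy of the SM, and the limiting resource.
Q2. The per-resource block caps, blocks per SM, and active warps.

Answer: occupancy 21/32, limited by shared memory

registers: 64 blocks
shared memory: 21 blocks
warps: 32 blocks
blocks: 32 blocks

Answer: 21 blocks, 42 active warps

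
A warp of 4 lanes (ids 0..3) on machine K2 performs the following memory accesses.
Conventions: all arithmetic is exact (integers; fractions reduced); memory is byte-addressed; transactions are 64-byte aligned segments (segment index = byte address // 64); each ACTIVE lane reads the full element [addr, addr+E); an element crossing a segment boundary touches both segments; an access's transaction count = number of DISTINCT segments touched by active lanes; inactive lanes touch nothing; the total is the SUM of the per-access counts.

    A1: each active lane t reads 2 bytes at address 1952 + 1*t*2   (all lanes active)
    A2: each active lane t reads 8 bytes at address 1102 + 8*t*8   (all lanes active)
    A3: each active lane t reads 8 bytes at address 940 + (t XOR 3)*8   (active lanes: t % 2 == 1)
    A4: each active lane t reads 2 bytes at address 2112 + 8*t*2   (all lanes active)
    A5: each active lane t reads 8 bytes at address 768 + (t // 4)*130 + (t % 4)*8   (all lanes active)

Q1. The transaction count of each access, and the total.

A1: 1 transaction
A2: 4 transactions
A3: 2 transactions
A4: 1 transaction
A5: 1 transaction

Answer: 1,4,2,1,1; total 9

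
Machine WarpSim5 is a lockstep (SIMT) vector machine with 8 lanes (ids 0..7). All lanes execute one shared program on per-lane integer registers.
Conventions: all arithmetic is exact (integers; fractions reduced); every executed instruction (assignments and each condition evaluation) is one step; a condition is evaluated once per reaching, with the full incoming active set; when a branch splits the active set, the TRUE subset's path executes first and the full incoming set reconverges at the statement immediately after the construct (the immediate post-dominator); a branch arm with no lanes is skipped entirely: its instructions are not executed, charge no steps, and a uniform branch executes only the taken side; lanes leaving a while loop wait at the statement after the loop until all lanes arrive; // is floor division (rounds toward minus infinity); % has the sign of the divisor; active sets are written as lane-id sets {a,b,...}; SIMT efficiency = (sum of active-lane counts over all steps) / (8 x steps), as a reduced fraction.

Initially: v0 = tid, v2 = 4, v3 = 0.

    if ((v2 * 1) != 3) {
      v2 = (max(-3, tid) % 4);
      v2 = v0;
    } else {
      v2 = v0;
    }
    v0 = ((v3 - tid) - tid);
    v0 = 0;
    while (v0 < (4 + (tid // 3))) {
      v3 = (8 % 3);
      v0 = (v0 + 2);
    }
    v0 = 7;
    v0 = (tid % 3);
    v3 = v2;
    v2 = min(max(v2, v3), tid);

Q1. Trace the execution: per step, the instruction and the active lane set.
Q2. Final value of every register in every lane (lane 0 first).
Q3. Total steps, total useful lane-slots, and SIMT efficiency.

step 0: eval ((v2 * 1) != 3)         {0,1,2,3,4,5,6,7}
step 1: v2 <- (max(-3, tid) % 4)     {0,1,2,3,4,5,6,7}
step 2: v2 <- v0                     {0,1,2,3,4,5,6,7}
step 3: v0 <- ((v3 - tid) - tid)     {0,1,2,3,4,5,6,7}
step 4: v0 <- 0                      {0,1,2,3,4,5,6,7}
step 5: eval (v0 < (4 + (tid // 3))) {0,1,2,3,4,5,6,7}
step 6: v3 <- (8 % 3)                {0,1,2,3,4,5,6,7}
step 7: v0 <- (v0 + 2)               {0,1,2,3,4,5,6,7}
step 8: eval (v0 < (4 + (tid // 3))) {0,1,2,3,4,5,6,7}
step 9: v3 <- (8 % 3)                {0,1,2,3,4,5,6,7}
step 10: v0 <- (v0 + 2)               {0,1,2,3,4,5,6,7}
step 11: eval (v0 < (4 + (tid // 3))) {0,1,2,3,4,5,6,7}
step 12: v3 <- (8 % 3)                {3,4,5,6,7}
step 13: v0 <- (v0 + 2)               {3,4,5,6,7}
step 14: eval (v0 < (4 + (tid // 3))) {3,4,5,6,7}
step 15: v0 <- 7                      {0,1,2,3,4,5,6,7}
step 16: v0 <- (tid % 3)              {0,1,2,3,4,5,6,7}
step 17: v3 <- v2                     {0,1,2,3,4,5,6,7}
step 18: v2 <- min(max(v2, v3), tid)  {0,1,2,3,4,5,6,7}

Answer: 19 steps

v0: 0,1,2,0,1,2,0,1
v2: 0,1,2,3,4,5,6,7
v3: 0,1,2,3,4,5,6,7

steps = 19; useful = 143; efficiency = 143/152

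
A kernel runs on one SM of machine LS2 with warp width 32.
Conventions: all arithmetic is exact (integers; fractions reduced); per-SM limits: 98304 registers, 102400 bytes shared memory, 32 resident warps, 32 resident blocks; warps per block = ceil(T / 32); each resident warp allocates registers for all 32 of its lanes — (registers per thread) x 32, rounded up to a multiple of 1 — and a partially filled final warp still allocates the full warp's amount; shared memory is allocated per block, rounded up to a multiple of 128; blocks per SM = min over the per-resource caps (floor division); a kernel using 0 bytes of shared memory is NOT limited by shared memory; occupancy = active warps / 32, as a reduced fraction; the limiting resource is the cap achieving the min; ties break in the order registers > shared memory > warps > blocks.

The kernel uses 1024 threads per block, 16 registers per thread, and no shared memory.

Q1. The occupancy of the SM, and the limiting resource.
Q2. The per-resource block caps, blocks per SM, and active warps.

Answer: occupancy 1, limited by warps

registers: 6 blocks
shared memory: no limit (kernel uses none)
warps: 1 block
blocks: 32 blocks

Answer: 1 block, 32 active warps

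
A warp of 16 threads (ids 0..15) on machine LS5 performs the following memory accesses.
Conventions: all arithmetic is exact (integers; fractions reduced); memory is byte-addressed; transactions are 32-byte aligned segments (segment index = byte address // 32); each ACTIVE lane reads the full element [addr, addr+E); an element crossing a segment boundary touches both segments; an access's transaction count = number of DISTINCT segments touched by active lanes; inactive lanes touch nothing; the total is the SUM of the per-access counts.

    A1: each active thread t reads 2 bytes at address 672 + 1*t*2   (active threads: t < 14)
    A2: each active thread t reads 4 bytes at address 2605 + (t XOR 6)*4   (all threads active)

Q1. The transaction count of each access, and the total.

A1: 1 transaction
A2: 3 transactions

Answer: 1,3; total 4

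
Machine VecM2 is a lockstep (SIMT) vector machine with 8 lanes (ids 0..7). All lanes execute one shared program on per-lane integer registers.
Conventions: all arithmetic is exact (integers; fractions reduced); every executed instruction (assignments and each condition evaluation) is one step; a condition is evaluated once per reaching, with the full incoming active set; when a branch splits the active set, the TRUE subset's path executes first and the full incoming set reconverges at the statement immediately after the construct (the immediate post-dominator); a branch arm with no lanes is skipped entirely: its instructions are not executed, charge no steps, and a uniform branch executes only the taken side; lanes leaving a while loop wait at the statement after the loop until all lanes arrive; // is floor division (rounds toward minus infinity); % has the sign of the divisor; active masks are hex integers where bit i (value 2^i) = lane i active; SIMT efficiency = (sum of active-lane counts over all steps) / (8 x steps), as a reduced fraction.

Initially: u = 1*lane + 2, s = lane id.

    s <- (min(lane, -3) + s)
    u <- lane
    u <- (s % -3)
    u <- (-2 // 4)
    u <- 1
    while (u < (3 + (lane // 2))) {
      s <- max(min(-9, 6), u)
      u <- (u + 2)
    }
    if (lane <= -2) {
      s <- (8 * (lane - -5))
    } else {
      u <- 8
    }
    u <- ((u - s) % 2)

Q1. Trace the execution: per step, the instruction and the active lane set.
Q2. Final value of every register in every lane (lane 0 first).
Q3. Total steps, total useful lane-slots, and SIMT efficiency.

step 0: s <- (min(lane, -3) + s)     0xff
step 1: u <- lane                    0xff
step 2: u <- (s % -3)                0xff
step 3: u <- (-2 // 4)               0xff
step 4: u <- 1                       0xff
step 5: eval (u < (3 + (lane // 2))) 0xff
step 6: s <- max(min(-9, 6), u)      0xff
step 7: u <- (u + 2)                 0xff
step 8: eval (u < (3 + (lane // 2))) 0xff
step 9: s <- max(min(-9, 6), u)      0xfc
step 10: u <- (u + 2)                 0xfc
step 11: eval (u < (3 + (lane // 2))) 0xfc
step 12: s <- max(min(-9, 6), u)      0xc0
step 13: u <- (u + 2)                 0xc0
step 14: eval (u < (3 + (lane // 2))) 0xc0
step 15: eval (lane <= -2)            0xff
step 16: u <- 8                       0xff
step 17: u <- ((u - s) % 2)           0xff

Answer: 18 steps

u: 1,1,1,1,1,1,1,1
s: 1,1,3,3,3,3,5,5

steps = 18; useful = 120; efficiency = 120/144 = 5/6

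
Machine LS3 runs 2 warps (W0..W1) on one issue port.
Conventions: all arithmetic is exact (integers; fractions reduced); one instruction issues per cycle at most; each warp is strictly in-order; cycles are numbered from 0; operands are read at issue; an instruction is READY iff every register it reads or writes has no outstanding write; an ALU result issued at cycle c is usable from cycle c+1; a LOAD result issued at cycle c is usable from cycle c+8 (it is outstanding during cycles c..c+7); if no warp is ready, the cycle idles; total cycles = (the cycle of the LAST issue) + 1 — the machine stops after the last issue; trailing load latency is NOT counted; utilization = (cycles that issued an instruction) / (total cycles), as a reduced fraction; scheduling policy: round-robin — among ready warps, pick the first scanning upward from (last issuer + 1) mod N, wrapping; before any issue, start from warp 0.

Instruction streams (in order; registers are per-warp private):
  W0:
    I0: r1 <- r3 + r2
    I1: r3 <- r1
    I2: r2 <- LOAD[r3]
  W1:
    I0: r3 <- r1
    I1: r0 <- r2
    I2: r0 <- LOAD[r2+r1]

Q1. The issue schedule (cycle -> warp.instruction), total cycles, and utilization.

cycle 0: W0.I0
cycle 1: W1.I0
cycle 2: W0.I1
cycle 3: W1.I1
cycle 4: W0.I2
cycle 5: W1.I2

Answer: 6 cycles, utilization 1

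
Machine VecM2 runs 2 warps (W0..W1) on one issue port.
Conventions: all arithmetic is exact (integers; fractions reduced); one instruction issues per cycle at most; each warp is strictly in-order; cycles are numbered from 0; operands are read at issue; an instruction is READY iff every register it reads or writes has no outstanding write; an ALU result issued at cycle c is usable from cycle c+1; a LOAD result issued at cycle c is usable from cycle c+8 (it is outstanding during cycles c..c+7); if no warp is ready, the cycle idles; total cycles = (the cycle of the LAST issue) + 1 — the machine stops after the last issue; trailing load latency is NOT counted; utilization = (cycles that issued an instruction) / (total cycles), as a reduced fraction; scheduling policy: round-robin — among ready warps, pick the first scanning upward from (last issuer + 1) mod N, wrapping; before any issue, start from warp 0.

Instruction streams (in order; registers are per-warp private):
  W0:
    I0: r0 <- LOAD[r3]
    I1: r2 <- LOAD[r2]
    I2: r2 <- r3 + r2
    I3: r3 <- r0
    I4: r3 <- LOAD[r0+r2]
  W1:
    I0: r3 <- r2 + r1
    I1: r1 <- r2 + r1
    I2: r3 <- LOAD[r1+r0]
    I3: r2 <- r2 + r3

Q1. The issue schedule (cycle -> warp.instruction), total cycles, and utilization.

cycle 0: W0.I0
cycle 1: W1.I0
cycle 2: W0.I1
cycle 3: W1.I1
cycle 4: W1.I2
cycle 5: idle
cycle 6: idle
cycle 7: idle
cycle 8: idle
cycle 9: idle
cycle 10: W0.I2
cycle 11: W0.I3
cycle 12: W1.I3
cycle 13: W0.I4

Answer: 14 cycles, utilization 9/14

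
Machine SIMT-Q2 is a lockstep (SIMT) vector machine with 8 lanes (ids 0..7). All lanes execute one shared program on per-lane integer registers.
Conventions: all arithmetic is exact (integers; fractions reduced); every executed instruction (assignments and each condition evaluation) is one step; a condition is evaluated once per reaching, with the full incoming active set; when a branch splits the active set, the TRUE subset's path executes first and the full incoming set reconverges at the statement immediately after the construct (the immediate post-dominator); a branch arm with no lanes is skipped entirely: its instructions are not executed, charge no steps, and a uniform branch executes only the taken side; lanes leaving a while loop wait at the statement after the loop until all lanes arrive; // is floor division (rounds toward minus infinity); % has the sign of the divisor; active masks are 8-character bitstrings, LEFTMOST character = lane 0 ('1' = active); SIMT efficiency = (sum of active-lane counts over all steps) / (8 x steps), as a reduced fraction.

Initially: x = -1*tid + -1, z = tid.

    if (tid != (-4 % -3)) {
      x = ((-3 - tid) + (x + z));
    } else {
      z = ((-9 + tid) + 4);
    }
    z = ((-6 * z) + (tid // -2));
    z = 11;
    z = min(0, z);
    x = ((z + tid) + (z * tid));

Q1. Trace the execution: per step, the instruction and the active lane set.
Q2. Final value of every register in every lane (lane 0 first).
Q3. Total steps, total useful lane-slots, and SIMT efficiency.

step 0: eval (tid != (-4 % -3))      11111111
step 1: x <- ((-3 - tid) + (x + z))  11111111
step 2: z <- ((-6 * z) + (tid // -2)) 11111111
step 3: z <- 11                      11111111
step 4: z <- min(0, z)               11111111
step 5: x <- ((z + tid) + (z * tid)) 11111111

Answer: 6 steps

x: 0,1,2,3,4,5,6,7
z: 0,0,0,0,0,0,0,0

steps = 6; useful = 48; efficiency = 48/48 = 1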